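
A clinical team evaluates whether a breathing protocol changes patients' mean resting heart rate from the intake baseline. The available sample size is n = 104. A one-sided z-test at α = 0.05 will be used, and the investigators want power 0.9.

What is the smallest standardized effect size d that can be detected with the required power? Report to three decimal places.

Required noncentrality: δ = z_{0.05} + z_{0.10} = 1.645 + 1.282 = 2.926.
δ = d·√n ⇒ d = δ/√n = 2.926/√104 = 0.2870.

d ≈ 0.287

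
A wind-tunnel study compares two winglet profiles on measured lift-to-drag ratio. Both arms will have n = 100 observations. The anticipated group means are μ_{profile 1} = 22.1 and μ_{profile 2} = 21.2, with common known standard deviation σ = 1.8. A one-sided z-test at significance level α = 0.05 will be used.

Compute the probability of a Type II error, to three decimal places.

Standardized effect: d = |μ_{profile 1} − μ_{profile 2}| / σ = |22.1 − 21.2| / 1.8 = 0.5000
Noncentrality parameter: δ = d·√(n/2) = 0.5000 × √(100/2) = 3.5355
One-sided α = 0.05 → critical value z_{0.05} = 1.645.
Power = P(Z > 1.645 − δ) = Φ(1.891) = 0.9707.
Type II error: β = 1 − power = 1 − 0.9707 = 0.0293.

β ≈ 0.029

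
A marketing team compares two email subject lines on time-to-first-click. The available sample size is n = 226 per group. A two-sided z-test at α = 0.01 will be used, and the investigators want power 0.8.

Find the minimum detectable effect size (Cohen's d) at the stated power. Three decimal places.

d ≈ 0.321

Required noncentrality: δ = z_{0.005} + z_{0.20} = 2.576 + 0.842 = 3.417.
(The second rejection-region term Φ(−δ − z_{α/2}) is negligible and dropped.)
δ = d·√(n/2) ⇒ d = δ/√(n/2) = 3.417/√(226/2) = 0.3215.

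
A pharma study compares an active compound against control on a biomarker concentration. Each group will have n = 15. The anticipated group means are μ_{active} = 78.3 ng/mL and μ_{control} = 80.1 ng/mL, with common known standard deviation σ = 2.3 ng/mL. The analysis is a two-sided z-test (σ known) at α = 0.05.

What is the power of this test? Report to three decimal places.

Standardized effect: d = |μ_{active} − μ_{control}| / σ = |78.3 − 80.1| / 2.3 = 0.7826
Noncentrality parameter: δ = d·√(n/2) = 0.7826 × √(15/2) = 2.1433
Two-sided α = 0.05 → critical value z_{0.025} = 1.960.
Power = Φ(δ − 1.960) + Φ(−δ − 1.960) = Φ(0.183) + Φ(-4.103) = 0.5727 + 0.0000 = 0.5727.

Power ≈ 0.573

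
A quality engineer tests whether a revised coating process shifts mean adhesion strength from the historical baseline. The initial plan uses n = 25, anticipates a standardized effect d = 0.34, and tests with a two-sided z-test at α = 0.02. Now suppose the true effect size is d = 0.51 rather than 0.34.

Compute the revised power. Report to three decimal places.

Power ≈ 0.588

With d = 0.51: δ = d·√n = 0.51 × √25 = 2.5500. Critical value z_{0.01} = 2.326.
Revised power = Φ(δ − 2.326) + Φ(−δ − 2.326) = Φ(0.224) + Φ(-4.876) = 0.5885 + 0.0000 = 0.5885.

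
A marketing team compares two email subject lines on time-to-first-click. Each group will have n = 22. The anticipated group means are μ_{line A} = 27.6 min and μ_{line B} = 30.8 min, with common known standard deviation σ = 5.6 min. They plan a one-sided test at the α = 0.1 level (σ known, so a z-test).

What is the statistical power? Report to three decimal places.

Power ≈ 0.730

Standardized effect: d = |μ_{line A} − μ_{line B}| / σ = |27.6 − 30.8| / 5.6 = 0.5714
Noncentrality parameter: δ = d·√(n/2) = 0.5714 × √(22/2) = 1.8952
One-sided α = 0.1 → critical value z_{0.1} = 1.282.
Power = P(Z > 1.282 − δ) = Φ(0.614) = 0.7303.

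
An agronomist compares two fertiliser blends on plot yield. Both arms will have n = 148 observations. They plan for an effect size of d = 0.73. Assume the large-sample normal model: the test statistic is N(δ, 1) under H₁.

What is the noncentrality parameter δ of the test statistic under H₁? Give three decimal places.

δ = d·√(n/2) = 0.73 × √(148/2) = 6.2797

δ ≈ 6.280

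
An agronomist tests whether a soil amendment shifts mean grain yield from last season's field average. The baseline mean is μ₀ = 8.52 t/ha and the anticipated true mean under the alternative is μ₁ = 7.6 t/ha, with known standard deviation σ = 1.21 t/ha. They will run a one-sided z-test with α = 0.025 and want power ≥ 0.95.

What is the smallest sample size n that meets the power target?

Standardized effect: d = |μ₁ − μ₀| / σ = |7.6 − 8.52| / 1.21 = 0.7603
Set Φ(δ − 1.960) = 0.95; then δ − 1.960 = Φ⁻¹(0.95) = 1.645, giving δ = 3.605.
δ = d·√n ⇒ n = (δ/d)² = (3.605 / 0.7603)² = 22.48.
Round up to the next whole unit.

n = 23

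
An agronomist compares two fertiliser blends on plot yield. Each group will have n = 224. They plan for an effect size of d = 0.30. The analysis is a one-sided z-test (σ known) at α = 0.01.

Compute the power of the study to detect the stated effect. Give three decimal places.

Power ≈ 0.802

Noncentrality parameter: δ = d·√(n/2) = 0.30 × √(224/2) = 3.1749
One-sided α = 0.01 → critical value z_{0.01} = 2.326.
Power = P(Z > 2.326 − δ) = Φ(0.849) = 0.8019.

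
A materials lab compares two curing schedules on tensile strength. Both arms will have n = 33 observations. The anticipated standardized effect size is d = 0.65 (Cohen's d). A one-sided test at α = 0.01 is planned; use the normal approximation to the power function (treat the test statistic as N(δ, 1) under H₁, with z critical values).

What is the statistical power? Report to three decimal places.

Power ≈ 0.623

Noncentrality parameter: δ = d·√(n/2) = 0.65 × √(33/2) = 2.6403
Critical value for a one-sided test at α = 0.01: z_α = 2.326.
Power = Φ(δ − 2.326) = Φ(0.314) = 0.6232.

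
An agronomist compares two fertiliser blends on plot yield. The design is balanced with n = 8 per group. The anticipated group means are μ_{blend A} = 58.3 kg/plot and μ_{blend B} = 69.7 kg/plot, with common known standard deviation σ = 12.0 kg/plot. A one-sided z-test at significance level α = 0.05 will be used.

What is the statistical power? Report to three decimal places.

Standardized effect: d = |μ_{blend A} − μ_{blend B}| / σ = |58.3 − 69.7| / 12.0 = 0.9500
Noncentrality parameter: δ = d·√(n/2) = 0.9500 × √(8/2) = 1.9000
Critical value for a one-sided test at α = 0.05: z_α = 1.645.
Power = Φ(δ − 1.645) = Φ(0.255) = 0.6007.

Power ≈ 0.601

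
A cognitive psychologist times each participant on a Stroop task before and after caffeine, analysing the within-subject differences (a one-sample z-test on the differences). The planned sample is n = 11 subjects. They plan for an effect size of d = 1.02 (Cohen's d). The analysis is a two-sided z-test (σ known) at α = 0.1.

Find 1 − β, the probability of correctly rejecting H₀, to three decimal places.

Noncentrality parameter: δ = d·√n = 1.02 × √11 = 3.3830
Critical value for a two-sided test at α = 0.1: z_{α/2} = 1.645.
Power = Φ(δ − 1.645) + Φ(−δ − 1.645) = Φ(1.738) + Φ(-5.028) = 0.9589 + 0.0000 = 0.9589.

Power ≈ 0.959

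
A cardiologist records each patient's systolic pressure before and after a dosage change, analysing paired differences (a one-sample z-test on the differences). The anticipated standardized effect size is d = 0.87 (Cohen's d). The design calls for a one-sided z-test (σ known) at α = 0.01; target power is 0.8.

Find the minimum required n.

Set Φ(δ − 2.326) = 0.8; then δ − 2.326 = Φ⁻¹(0.8) = 0.842, giving δ = 3.168.
δ = d·√n ⇒ n = (δ/d)² = (3.168 / 0.87)² = 13.26.
Round up to the next whole unit.

n = 14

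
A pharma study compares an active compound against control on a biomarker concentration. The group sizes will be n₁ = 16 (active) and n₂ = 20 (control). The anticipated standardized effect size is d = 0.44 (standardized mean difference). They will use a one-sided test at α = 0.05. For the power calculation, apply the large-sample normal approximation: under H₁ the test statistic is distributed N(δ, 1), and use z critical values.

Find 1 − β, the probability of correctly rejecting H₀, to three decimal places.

Power ≈ 0.370

Noncentrality parameter: δ = d / √(1/n₁ + 1/n₂) = 0.44 / √(1/16 + 1/20) = 1.3118
Critical value for a one-sided test at α = 0.05: z_α = 1.645.
Power = Φ(δ − 1.645) = Φ(-0.333) = 0.3696.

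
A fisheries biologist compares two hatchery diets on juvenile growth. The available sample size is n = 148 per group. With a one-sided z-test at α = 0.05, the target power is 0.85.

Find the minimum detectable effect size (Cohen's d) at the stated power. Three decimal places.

Required noncentrality: δ = z_{0.05} + z_{0.15} = 1.645 + 1.036 = 2.681.
δ = d·√(n/2) ⇒ d = δ/√(n/2) = 2.681/√(148/2) = 0.3117.

d ≈ 0.312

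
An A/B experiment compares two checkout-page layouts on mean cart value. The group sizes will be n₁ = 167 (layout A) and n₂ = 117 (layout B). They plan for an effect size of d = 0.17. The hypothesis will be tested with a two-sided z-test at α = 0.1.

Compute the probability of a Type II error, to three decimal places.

β ≈ 0.592

Noncentrality parameter: δ = d / √(1/n₁ + 1/n₂) = 0.17 / √(1/167 + 1/117) = 1.4101
Two-sided α = 0.1 → critical value z_{0.05} = 1.645.
Power = Φ(δ − 1.645) + Φ(−δ − 1.645) = Φ(-0.235) + Φ(-3.055) = 0.4072 + 0.0011 = 0.4083.
Type II error: β = 1 − power = 1 − 0.4083 = 0.5917.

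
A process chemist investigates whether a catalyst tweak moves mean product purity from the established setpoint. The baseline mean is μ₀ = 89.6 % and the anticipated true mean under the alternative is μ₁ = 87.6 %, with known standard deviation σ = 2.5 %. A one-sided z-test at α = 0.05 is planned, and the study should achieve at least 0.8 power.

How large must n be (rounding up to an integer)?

n = 10

Standardized effect: d = |μ₁ − μ₀| / σ = |87.6 − 89.6| / 2.5 = 0.8000
For power 0.8 need Φ(δ − z_{0.05}) = 0.8, so δ = z_{0.05} + z_{0.20} = 1.645 + 0.842 = 2.486.
δ = d·√n ⇒ n = (δ/d)² = (2.486 / 0.8000)² = 9.66.
Rounding up, n = 10.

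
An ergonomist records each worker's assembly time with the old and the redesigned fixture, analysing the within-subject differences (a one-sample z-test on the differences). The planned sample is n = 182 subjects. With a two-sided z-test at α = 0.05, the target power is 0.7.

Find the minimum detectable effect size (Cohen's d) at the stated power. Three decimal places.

d ≈ 0.184

Need Φ(δ − 1.960) = 0.7, so δ = 1.960 + 0.524 = 2.484.
(Lower-tail contribution to power is negligible for δ > 0.)
δ = d·√n ⇒ d = δ/√n = 2.484/√182 = 0.1842.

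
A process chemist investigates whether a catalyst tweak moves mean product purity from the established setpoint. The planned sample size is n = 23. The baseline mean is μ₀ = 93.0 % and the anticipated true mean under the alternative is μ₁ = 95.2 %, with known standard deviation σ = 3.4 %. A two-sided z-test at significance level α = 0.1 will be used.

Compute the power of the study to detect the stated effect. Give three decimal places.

Power ≈ 0.928

Standardized effect: d = |μ₁ − μ₀| / σ = |95.2 − 93.0| / 3.4 = 0.6471
Noncentrality parameter: λ = d·√n = 0.6471 × √23 = 3.1032
Two-sided α = 0.1 → critical value z_{0.05} = 1.645.
Power = Φ(λ − 1.645) + Φ(−λ − 1.645) = Φ(1.458) + Φ(-4.748) = 0.9276 + 0.0000 = 0.9276.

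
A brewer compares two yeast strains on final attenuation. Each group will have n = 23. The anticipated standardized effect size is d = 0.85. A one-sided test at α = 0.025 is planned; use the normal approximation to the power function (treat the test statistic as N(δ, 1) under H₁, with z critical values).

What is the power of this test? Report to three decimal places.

Noncentrality parameter: δ = d·√(n/2) = 0.85 × √(23/2) = 2.8825
Critical value for a one-sided test at α = 0.025: z_α = 1.960.
Power = Φ(δ − 1.960) = Φ(0.923) = 0.8219.

Power ≈ 0.822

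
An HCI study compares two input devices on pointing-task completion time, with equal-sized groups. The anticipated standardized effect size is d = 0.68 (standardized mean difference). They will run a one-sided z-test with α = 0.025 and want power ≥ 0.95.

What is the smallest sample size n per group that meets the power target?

Set Φ(δ − 1.960) = 0.95; then δ − 1.960 = Φ⁻¹(0.95) = 1.645, giving δ = 3.605.
δ = d·√(n/2) ⇒ n = 2(δ/d)² = 2 × (3.605 / 0.68)² = 56.21.
Rounding up, n = 57 per group.

n = 57 per group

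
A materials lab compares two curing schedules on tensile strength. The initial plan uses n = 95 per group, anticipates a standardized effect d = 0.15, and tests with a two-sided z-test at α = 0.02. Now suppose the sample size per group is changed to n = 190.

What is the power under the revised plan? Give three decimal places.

Power ≈ 0.194

With n = 190 per group: δ = d·√(n/2) = 0.15 × √(190/2) = 1.4620. Critical value z_{0.01} = 2.326.
Revised power = Φ(δ − 2.326) + Φ(−δ − 2.326) = Φ(-0.864) + Φ(-3.788) = 0.1937 + 0.0001 = 0.1938.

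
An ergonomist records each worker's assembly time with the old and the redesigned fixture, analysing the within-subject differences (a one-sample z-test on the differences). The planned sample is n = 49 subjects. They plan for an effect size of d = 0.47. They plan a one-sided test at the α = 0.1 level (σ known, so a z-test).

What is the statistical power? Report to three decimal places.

Noncentrality parameter: δ = d·√n = 0.47 × √49 = 3.2900
One-sided α = 0.1 → critical value z_{0.1} = 1.282.
Power = P(Z > 1.282 − δ) = Φ(2.008) = 0.9777.

Power ≈ 0.978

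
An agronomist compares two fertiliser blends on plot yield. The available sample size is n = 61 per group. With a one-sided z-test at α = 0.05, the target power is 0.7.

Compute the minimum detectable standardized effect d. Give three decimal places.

d ≈ 0.393

Need Φ(δ − 1.645) = 0.7, so δ = 1.645 + 0.524 = 2.169.
δ = d·√(n/2) ⇒ d = δ/√(n/2) = 2.169/√(61/2) = 0.3928.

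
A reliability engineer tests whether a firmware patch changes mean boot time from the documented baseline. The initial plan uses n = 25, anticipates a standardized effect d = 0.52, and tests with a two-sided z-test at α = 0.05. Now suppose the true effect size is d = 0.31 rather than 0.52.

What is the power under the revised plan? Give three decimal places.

With d = 0.31: δ = d·√n = 0.31 × √25 = 1.5500. Critical value z_{0.025} = 1.960.
Revised power = Φ(δ − 1.960) + Φ(−δ − 1.960) = Φ(-0.410) + Φ(-3.510) = 0.3409 + 0.0002 = 0.3411.

Power ≈ 0.341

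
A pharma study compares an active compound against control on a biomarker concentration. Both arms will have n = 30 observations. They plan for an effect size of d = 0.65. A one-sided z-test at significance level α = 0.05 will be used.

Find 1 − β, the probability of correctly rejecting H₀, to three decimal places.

Power ≈ 0.809

Noncentrality parameter: δ = d·√(n/2) = 0.65 × √(30/2) = 2.5174
Critical value for a one-sided test at α = 0.05: z_α = 1.645.
Power = Φ(δ − 1.645) = Φ(0.873) = 0.8086.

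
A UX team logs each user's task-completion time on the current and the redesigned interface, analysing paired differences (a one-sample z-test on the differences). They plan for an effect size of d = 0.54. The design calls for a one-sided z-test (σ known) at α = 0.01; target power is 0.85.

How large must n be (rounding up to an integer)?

n = 39

For power 0.85 need Φ(δ − z_{0.01}) = 0.85, so δ = z_{0.01} + z_{0.15} = 2.326 + 1.036 = 3.363.
δ = d·√n ⇒ n = (δ/d)² = (3.363 / 0.54)² = 38.78.
Round up to the next whole unit.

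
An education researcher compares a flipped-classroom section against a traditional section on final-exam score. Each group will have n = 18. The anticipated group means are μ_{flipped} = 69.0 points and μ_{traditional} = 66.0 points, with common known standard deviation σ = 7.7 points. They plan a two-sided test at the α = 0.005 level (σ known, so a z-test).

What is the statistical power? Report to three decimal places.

Standardized effect: d = |μ_{flipped} − μ_{traditional}| / σ = |69.0 − 66.0| / 7.7 = 0.3896
Noncentrality parameter: δ = d·√(n/2) = 0.3896 × √(18/2) = 1.1688
Two-sided α = 0.005 → critical value z_{0.0025} = 2.807.
Power = Φ(δ − 2.807) + Φ(−δ − 2.807) = Φ(-1.638) + Φ(-3.976) = 0.0507 + 0.0000 = 0.0507.

Power ≈ 0.051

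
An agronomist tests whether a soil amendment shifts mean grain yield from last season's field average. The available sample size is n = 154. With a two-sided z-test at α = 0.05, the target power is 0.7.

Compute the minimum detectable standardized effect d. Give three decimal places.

Required noncentrality: δ = z_{0.025} + z_{0.30} = 1.960 + 0.524 = 2.484.
(The second rejection-region term Φ(−δ − z_{α/2}) is negligible and dropped.)
δ = d·√n ⇒ d = δ/√n = 2.484/√154 = 0.2002.

d ≈ 0.200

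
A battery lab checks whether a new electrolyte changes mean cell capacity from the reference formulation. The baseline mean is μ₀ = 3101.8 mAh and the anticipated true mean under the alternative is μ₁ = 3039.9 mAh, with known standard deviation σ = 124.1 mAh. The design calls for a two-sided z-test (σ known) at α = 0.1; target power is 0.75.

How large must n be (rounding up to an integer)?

Standardized effect: d = |μ₁ − μ₀| / σ = |3039.9 − 3101.8| / 124.1 = 0.4988
Set Φ(δ − 1.645) = 0.75; then δ − 1.645 = Φ⁻¹(0.75) = 0.674, giving δ = 2.319.
(The Φ(−δ − z_{α/2}) term is vanishingly small for δ > 0 and is dropped in the standard sample-size formula.)
δ = d·√n ⇒ n = (δ/d)² = (2.319 / 0.4988)² = 21.62.
Round up to the next whole unit.

n = 22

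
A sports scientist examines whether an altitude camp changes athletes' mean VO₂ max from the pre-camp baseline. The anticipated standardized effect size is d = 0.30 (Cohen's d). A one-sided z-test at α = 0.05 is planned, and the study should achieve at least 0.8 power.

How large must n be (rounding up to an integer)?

Set Φ(δ − 1.645) = 0.8; then δ − 1.645 = Φ⁻¹(0.8) = 0.842, giving δ = 2.486.
δ = d·√n ⇒ n = (δ/d)² = (2.486 / 0.30)² = 68.70.
Rounding up, n = 69.

n = 69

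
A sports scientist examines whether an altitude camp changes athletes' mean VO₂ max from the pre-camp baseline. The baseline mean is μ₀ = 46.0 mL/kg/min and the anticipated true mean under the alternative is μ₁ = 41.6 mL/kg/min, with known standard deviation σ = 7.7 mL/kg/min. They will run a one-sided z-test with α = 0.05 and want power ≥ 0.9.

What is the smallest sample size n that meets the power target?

Standardized effect: d = |μ₁ − μ₀| / σ = |41.6 − 46.0| / 7.7 = 0.5714
For power 0.9 need Φ(δ − z_{0.05}) = 0.9, so δ = z_{0.05} + z_{0.10} = 1.645 + 1.282 = 2.926.
δ = d·√n ⇒ n = (δ/d)² = (2.926 / 0.5714)² = 26.23.
Rounding up, n = 27.

n = 27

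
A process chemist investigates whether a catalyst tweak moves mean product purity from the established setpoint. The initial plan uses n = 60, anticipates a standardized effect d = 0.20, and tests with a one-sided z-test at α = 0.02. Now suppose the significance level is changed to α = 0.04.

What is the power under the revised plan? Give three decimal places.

Power ≈ 0.420

δ = d·√n = 0.20 × √60 = 1.5492 (unchanged). New critical value: z_{0.04} = 1.751.
Revised power = Φ(δ − 1.751) = Φ(-0.201) = 0.4202.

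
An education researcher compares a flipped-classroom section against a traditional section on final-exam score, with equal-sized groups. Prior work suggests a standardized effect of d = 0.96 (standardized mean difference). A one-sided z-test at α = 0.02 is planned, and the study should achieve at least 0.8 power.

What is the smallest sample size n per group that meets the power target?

n = 19 per group

Set Φ(δ − 2.054) = 0.8; then δ − 2.054 = Φ⁻¹(0.8) = 0.842, giving δ = 2.895.
δ = d·√(n/2) ⇒ n = 2(δ/d)² = 2 × (2.895 / 0.96)² = 18.19.
Rounding up, n = 19 per group.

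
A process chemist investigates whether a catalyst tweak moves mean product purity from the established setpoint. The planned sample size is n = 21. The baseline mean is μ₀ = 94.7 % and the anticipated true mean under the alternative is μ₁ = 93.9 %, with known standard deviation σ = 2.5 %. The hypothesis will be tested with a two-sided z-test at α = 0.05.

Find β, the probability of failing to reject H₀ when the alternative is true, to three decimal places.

Standardized effect: d = |μ₁ − μ₀| / σ = |93.9 − 94.7| / 2.5 = 0.3200
Noncentrality parameter: δ = d·√n = 0.3200 × √21 = 1.4664
Critical value for a two-sided test at α = 0.05: z_{α/2} = 1.960.
Power = Φ(δ − 1.960) + Φ(−δ − 1.960) = Φ(-0.494) + Φ(-3.426) = 0.3108 + 0.0003 = 0.3111.
Type II error: β = 1 − power = 1 − 0.3111 = 0.6889.

β ≈ 0.689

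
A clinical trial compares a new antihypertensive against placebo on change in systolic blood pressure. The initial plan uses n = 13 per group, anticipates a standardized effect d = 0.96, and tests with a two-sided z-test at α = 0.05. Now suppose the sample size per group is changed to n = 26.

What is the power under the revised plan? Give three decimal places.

With n = 26 per group: δ = d·√(n/2) = 0.96 × √(26/2) = 3.4613. Critical value z_{0.025} = 1.960.
Revised power = Φ(δ − 1.960) + Φ(−δ − 1.960) = Φ(1.501) + Φ(-5.421) = 0.9334 + 0.0000 = 0.9334.

Power ≈ 0.933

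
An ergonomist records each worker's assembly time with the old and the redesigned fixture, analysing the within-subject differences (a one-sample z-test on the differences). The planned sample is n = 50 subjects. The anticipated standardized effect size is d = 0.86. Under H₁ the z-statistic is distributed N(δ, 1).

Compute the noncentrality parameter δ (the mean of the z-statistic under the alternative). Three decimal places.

δ = d·√n = 0.86 × √50 = 6.0811

δ ≈ 6.081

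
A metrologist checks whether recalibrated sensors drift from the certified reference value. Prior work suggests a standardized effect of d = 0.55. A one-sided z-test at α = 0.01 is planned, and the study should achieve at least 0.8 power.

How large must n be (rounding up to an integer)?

n = 34

For power 0.8 need Φ(δ − z_{0.01}) = 0.8, so δ = z_{0.01} + z_{0.20} = 2.326 + 0.842 = 3.168.
δ = d·√n ⇒ n = (δ/d)² = (3.168 / 0.55)² = 33.18.
Round up to the next whole unit.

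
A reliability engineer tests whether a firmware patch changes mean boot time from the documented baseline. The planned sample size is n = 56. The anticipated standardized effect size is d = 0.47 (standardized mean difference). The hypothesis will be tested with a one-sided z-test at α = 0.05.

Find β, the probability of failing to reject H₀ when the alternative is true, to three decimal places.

β ≈ 0.031

Noncentrality parameter: δ = d·√n = 0.47 × √56 = 3.5172
Critical value for a one-sided test at α = 0.05: z_α = 1.645.
Power = Φ(δ − 1.645) = Φ(1.872) = 0.9694.
Type II error: β = 1 − power = 1 − 0.9694 = 0.0306.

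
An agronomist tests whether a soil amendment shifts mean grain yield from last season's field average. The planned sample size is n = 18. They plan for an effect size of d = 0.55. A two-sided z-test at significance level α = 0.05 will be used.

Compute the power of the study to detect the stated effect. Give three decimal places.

Power ≈ 0.646

Noncentrality parameter: δ = d·√n = 0.55 × √18 = 2.3335
Two-sided α = 0.05 → critical value z_{0.025} = 1.960.
Power = Φ(δ − 1.960) + Φ(−δ − 1.960) = Φ(0.373) + Φ(-4.293) = 0.6456 + 0.0000 = 0.6456.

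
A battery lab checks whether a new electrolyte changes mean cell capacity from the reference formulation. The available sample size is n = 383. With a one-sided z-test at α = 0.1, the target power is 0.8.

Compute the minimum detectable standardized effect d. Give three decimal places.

Required noncentrality: δ = z_{0.1} + z_{0.20} = 1.282 + 0.842 = 2.123.
δ = d·√n ⇒ d = δ/√n = 2.123/√383 = 0.1085.

d ≈ 0.108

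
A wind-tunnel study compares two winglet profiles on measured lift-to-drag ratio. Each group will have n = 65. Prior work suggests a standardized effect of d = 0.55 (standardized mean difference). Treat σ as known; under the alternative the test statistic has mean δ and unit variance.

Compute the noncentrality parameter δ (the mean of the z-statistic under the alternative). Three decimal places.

δ = d·√(n/2) = 0.55 × √(65/2) = 3.1355

δ ≈ 3.135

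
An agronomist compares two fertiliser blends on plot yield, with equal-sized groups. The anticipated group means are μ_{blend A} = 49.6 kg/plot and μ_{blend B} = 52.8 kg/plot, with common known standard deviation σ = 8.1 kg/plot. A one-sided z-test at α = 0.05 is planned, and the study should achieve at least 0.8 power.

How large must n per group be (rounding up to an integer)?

Standardized effect: d = |μ_{blend A} − μ_{blend B}| / σ = |49.6 − 52.8| / 8.1 = 0.3951
Set Φ(δ − 1.645) = 0.8; then δ − 1.645 = Φ⁻¹(0.8) = 0.842, giving δ = 2.486.
δ = d·√(n/2) ⇒ n = 2(δ/d)² = 2 × (2.486 / 0.3951)² = 79.23.
Rounding up, n = 80 per group.

n = 80 per group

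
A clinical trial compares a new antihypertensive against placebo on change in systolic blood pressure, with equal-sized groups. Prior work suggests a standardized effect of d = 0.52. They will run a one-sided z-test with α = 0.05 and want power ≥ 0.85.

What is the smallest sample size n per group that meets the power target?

Set Φ(δ − 1.645) = 0.85; then δ − 1.645 = Φ⁻¹(0.85) = 1.036, giving δ = 2.681.
δ = d·√(n/2) ⇒ n = 2(δ/d)² = 2 × (2.681 / 0.52)² = 53.18.
Round up to the next whole unit.

n = 54 per group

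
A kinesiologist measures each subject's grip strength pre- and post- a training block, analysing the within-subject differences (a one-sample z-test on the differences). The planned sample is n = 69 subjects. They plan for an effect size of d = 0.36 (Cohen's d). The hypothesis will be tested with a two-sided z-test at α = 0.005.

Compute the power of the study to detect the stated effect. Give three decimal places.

Noncentrality parameter: δ = d·√n = 0.36 × √69 = 2.9904
Two-sided α = 0.005 → critical value z_{0.0025} = 2.807.
Power = Φ(δ − 2.807) + Φ(−δ − 2.807) = Φ(0.183) + Φ(-5.797) = 0.5727 + 0.0000 = 0.5727.

Power ≈ 0.573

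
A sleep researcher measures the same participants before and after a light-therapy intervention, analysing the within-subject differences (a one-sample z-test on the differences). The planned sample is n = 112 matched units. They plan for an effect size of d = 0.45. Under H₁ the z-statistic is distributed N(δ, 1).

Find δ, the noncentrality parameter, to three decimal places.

δ ≈ 4.762

δ = d·√n = 0.45 × √112 = 4.7624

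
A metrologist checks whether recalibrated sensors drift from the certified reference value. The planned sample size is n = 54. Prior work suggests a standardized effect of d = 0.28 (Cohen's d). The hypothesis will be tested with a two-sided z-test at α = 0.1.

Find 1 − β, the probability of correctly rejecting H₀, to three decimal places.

Noncentrality parameter: δ = d·√n = 0.28 × √54 = 2.0576
Critical value for a two-sided test at α = 0.1: z_{α/2} = 1.645.
Power = Φ(δ − 1.645) + Φ(−δ − 1.645) = Φ(0.413) + Φ(-3.702) = 0.6601 + 0.0001 = 0.6602.

Power ≈ 0.660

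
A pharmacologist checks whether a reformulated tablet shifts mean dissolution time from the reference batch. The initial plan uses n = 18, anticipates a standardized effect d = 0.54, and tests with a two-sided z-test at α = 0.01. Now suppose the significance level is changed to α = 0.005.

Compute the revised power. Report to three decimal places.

Power ≈ 0.303

δ = d·√n = 0.54 × √18 = 2.2910 (unchanged). New critical value: z_{0.0025} = 2.807.
Revised power = Φ(δ − 2.807) + Φ(−δ − 2.807) = Φ(-0.516) + Φ(-5.098) = 0.3029 + 0.0000 = 0.3029.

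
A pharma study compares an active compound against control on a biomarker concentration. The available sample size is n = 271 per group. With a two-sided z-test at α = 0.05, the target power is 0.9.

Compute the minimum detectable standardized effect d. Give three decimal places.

Need Φ(δ − 1.960) = 0.9, so δ = 1.960 + 1.282 = 3.242.
(The second rejection-region term Φ(−δ − z_{α/2}) is negligible and dropped.)
δ = d·√(n/2) ⇒ d = δ/√(n/2) = 3.242/√(271/2) = 0.2785.

d ≈ 0.278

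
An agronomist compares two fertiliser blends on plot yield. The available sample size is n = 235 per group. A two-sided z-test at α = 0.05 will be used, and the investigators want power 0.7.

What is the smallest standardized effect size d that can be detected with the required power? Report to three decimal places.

Need Φ(δ − 1.960) = 0.7, so δ = 1.960 + 0.524 = 2.484.
(Lower-tail contribution to power is negligible for δ > 0.)
δ = d·√(n/2) ⇒ d = δ/√(n/2) = 2.484/√(235/2) = 0.2292.

d ≈ 0.229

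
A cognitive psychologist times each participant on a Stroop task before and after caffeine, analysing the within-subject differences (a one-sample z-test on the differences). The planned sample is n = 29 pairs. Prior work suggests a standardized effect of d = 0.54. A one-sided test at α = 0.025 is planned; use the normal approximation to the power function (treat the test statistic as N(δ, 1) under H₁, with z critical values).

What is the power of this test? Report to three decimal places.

Noncentrality parameter: δ = d·√n = 0.54 × √29 = 2.9080
Critical value for a one-sided test at α = 0.025: z_α = 1.960.
Power = P(Z > 1.960 − δ) = Φ(0.948) = 0.8284.

Power ≈ 0.828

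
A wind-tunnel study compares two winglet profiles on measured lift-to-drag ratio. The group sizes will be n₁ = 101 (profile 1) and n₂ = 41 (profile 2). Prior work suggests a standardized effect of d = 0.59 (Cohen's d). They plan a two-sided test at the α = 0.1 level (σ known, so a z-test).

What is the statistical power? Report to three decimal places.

Noncentrality parameter: δ = d / √(1/n₁ + 1/n₂) = 0.59 / √(1/101 + 1/41) = 3.1861
Two-sided α = 0.1 → critical value z_{0.05} = 1.645.
Power = Φ(δ − 1.645) + Φ(−δ − 1.645) = Φ(1.541) + Φ(-4.831) = 0.9384 + 0.0000 = 0.9384.

Power ≈ 0.938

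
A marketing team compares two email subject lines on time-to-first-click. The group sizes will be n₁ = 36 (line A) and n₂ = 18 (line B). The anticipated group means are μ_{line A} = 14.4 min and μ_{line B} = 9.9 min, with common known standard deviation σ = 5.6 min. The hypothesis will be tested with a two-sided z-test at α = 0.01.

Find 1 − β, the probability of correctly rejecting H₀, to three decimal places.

Power ≈ 0.582

Standardized effect: d = |μ_{line A} − μ_{line B}| / σ = |14.4 − 9.9| / 5.6 = 0.8036
Noncentrality parameter: δ = d / √(1/n₁ + 1/n₂) = 0.8036 / √(1/36 + 1/18) = 2.7837
Two-sided α = 0.01 → critical value z_{0.005} = 2.576.
Power = Φ(δ − 2.576) + Φ(−δ − 2.576) = Φ(0.208) + Φ(-5.359) = 0.5823 + 0.0000 = 0.5823.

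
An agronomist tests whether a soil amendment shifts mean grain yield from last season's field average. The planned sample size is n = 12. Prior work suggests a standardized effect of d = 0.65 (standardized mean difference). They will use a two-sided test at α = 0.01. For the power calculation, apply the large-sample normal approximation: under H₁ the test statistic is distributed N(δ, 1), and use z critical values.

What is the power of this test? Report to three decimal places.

Noncentrality parameter: δ = d·√n = 0.65 × √12 = 2.2517
Two-sided α = 0.01 → critical value z_{0.005} = 2.576.
Power = Φ(δ − 2.576) + Φ(−δ − 2.576) = Φ(-0.324) + Φ(-4.827) = 0.3729 + 0.0000 = 0.3729.

Power ≈ 0.373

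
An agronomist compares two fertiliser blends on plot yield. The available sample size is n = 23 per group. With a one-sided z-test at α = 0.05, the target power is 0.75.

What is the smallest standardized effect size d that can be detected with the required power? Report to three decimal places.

Required noncentrality: δ = z_{0.05} + z_{0.25} = 1.645 + 0.674 = 2.319.
δ = d·√(n/2) ⇒ d = δ/√(n/2) = 2.319/√(23/2) = 0.6839.

d ≈ 0.684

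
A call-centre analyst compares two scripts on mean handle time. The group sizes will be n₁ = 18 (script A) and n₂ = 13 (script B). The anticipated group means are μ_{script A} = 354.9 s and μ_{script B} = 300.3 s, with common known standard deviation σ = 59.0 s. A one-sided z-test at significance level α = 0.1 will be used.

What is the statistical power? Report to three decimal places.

Standardized effect: d = |μ_{script A} − μ_{script B}| / σ = |354.9 − 300.3| / 59.0 = 0.9254
Noncentrality parameter: λ = d / √(1/n₁ + 1/n₂) = 0.9254 / √(1/18 + 1/13) = 2.5425
One-sided α = 0.1 → critical value z_{0.1} = 1.282.
Power = Φ(λ − 1.282) = Φ(1.261) = 0.8963.

Power ≈ 0.896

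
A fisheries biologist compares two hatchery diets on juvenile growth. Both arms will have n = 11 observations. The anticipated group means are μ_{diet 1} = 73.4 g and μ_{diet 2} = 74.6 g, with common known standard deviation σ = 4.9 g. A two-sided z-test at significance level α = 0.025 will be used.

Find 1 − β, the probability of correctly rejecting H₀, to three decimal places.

Power ≈ 0.050

Standardized effect: d = |μ_{diet 1} − μ_{diet 2}| / σ = |73.4 − 74.6| / 4.9 = 0.2449
Noncentrality parameter: δ = d·√(n/2) = 0.2449 × √(11/2) = 0.5743
Two-sided α = 0.025 → critical value z_{0.0125} = 2.241.
Power = Φ(δ − 2.241) + Φ(−δ − 2.241) = Φ(-1.667) + Φ(-2.816) = 0.0478 + 0.0024 = 0.0502.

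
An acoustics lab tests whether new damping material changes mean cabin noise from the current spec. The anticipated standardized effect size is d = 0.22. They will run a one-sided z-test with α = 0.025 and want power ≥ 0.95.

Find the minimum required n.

For power 0.95 need Φ(δ − z_{0.025}) = 0.95, so δ = z_{0.025} + z_{0.05} = 1.960 + 1.645 = 3.605.
δ = d·√n ⇒ n = (δ/d)² = (3.605 / 0.22)² = 268.49.
Rounding up, n = 269.

n = 269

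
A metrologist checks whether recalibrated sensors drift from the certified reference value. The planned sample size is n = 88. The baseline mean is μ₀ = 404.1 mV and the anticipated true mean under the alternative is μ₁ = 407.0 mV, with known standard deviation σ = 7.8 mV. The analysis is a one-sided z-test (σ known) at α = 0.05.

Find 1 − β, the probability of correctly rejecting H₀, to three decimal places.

Standardized effect: d = |μ₁ − μ₀| / σ = |407.0 − 404.1| / 7.8 = 0.3718
Noncentrality parameter: δ = d·√n = 0.3718 × √88 = 3.4877
Critical value for a one-sided test at α = 0.05: z_α = 1.645.
Power = Φ(δ − 1.645) = Φ(1.843) = 0.9673.

Power ≈ 0.967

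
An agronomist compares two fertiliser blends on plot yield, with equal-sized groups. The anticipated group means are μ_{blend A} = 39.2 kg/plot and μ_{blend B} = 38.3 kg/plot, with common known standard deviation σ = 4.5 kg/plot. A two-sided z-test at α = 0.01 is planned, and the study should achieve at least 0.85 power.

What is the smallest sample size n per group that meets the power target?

n = 653 per group

Standardized effect: d = |μ_{blend A} − μ_{blend B}| / σ = |39.2 − 38.3| / 4.5 = 0.2000
For power 0.85 need Φ(δ − z_{0.005}) = 0.85, so δ = z_{0.005} + z_{0.15} = 2.576 + 1.036 = 3.612.
(The Φ(−δ − z_{α/2}) term is vanishingly small for δ > 0 and is dropped in the standard sample-size formula.)
δ = d·√(n/2) ⇒ n = 2(δ/d)² = 2 × (3.612 / 0.2000)² = 652.42.
Rounding up, n = 653 per group.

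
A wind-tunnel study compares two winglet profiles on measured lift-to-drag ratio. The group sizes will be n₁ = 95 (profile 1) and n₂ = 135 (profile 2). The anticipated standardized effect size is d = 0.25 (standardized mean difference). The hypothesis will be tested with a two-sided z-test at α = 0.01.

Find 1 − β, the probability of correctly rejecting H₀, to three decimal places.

Noncentrality parameter: δ = d / √(1/n₁ + 1/n₂) = 0.25 / √(1/95 + 1/135) = 1.8668
Critical value for a two-sided test at α = 0.01: z_{α/2} = 2.576.
Power = Φ(δ − 2.576) + Φ(−δ − 2.576) = Φ(-0.709) + Φ(-4.443) = 0.2392 + 0.0000 = 0.2392.

Power ≈ 0.239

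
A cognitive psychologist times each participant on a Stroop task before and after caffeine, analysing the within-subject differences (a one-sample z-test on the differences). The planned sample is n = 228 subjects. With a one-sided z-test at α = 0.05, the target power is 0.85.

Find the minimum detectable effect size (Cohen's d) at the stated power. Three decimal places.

Need Φ(δ − 1.645) = 0.85, so δ = 1.645 + 1.036 = 2.681.
δ = d·√n ⇒ d = δ/√n = 2.681/√228 = 0.1776.

d ≈ 0.178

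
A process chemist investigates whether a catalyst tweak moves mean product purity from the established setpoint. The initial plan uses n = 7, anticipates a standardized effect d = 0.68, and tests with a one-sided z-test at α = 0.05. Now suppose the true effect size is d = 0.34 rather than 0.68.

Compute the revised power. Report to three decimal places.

Power ≈ 0.228

With d = 0.34: δ = d·√n = 0.34 × √7 = 0.8996. Critical value z_{0.05} = 1.645.
Revised power = Φ(δ − 1.645) = Φ(-0.745) = 0.2280.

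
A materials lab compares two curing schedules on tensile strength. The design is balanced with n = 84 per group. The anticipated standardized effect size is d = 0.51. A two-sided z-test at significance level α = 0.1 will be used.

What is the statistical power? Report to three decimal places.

Noncentrality parameter: λ = d·√(n/2) = 0.51 × √(84/2) = 3.3052
Critical value for a two-sided test at α = 0.1: z_{α/2} = 1.645.
Power = Φ(λ − 1.645) + Φ(−λ − 1.645) = Φ(1.660) + Φ(-4.950) = 0.9516 + 0.0000 = 0.9516.

Power ≈ 0.952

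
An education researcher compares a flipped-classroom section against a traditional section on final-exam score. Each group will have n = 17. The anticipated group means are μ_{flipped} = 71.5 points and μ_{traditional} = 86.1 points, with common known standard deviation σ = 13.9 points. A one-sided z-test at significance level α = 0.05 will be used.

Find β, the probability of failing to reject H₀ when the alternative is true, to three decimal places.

Standardized effect: d = |μ_{flipped} − μ_{traditional}| / σ = |71.5 − 86.1| / 13.9 = 1.0504
Noncentrality parameter: δ = d·√(n/2) = 1.0504 × √(17/2) = 3.0623
Critical value for a one-sided test at α = 0.05: z_α = 1.645.
Power = Φ(δ − 1.645) = Φ(1.417) = 0.9218.
Type II error: β = 1 − power = 1 − 0.9218 = 0.0782.

β ≈ 0.078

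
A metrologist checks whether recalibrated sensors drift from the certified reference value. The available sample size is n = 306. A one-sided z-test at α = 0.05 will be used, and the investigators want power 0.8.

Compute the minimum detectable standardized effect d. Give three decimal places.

Required noncentrality: δ = z_{0.05} + z_{0.20} = 1.645 + 0.842 = 2.486.
δ = d·√n ⇒ d = δ/√n = 2.486/√306 = 0.1421.

d ≈ 0.142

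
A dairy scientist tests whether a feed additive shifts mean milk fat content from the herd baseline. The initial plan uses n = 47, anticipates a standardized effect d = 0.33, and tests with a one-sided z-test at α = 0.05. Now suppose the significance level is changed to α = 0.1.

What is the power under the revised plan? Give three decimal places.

δ = d·√n = 0.33 × √47 = 2.2624 (unchanged). New critical value: z_{0.1} = 1.282.
Revised power = P(Z > 1.282 − δ) = Φ(0.981) = 0.8367.

Power ≈ 0.837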